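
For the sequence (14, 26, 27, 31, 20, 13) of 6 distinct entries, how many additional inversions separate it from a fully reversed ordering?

Maximum inversions for 6 distinct elements is C(6, 2) = 6·5/2 = 15.
Current inversions — for each element, count later smaller elements:
14: 1
26: 2
27: 2
31: 2
20: 1
13: 0
Current total: 1 + 2 + 2 + 2 + 1 + 0 = 8
Shortfall: 15 − 8 = 7

7 inversions short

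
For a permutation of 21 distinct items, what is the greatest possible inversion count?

The maximum occurs when the array is in strictly decreasing order: every one of the C(21, 2) pairs is inverted.
C(21, 2) = 21·20/2 = 210

210 inversions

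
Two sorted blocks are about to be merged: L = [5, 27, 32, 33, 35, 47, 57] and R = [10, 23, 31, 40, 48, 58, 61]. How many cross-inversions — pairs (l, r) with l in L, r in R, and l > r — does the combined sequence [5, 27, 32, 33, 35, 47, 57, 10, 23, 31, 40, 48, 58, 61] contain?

Split inversions: 20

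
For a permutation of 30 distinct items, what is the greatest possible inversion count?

There are 435 inversions.

A reversed (strictly descending) arrangement makes every pair an inversion, giving C(30, 2) inversions.
C(30, 2) = 30·29/2 = 435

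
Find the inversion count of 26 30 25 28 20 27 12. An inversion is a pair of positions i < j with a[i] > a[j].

15 out-of-order pairs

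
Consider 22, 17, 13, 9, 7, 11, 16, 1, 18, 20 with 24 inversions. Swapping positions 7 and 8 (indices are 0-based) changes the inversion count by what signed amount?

Positions 7 and 8 hold 1 and 18; after swapping, the array is [22, 17, 13, 9, 7, 11, 16, 18, 1, 20].
Element-by-element contributions:
22 → 17, 13, 9, 7, 11, 16, 18, 1, 20 → 9
17 → 13, 9, 7, 11, 16, 1 → 6
13 → 9, 7, 11, 1 → 4
9 → 7, 1 → 2
7 → 1 → 1
11 → 1 → 1
16 → 1 → 1
18 → 1 → 1
1 → none → 0
20 → none → 0
Sum: 9 + 6 + 4 + 2 + 1 + 1 + 1 + 1 + 0 + 0 = 25
Change: 25 − 24 = +1

+1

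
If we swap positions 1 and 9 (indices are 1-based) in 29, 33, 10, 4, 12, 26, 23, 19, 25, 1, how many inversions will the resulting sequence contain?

Positions 1 and 9 hold 29 and 25; after swapping, the array is [25, 33, 10, 4, 12, 26, 23, 19, 29, 1].
Element-by-element contributions:
25 → 10, 4, 12, 23, 19, 1 → 6
33 → 10, 4, 12, 26, 23, 19, 29, 1 → 8
10 → 4, 1 → 2
4 → 1 → 1
12 → 1 → 1
26 → 23, 19, 1 → 3
23 → 19, 1 → 2
19 → 1 → 1
29 → 1 → 1
1 → none → 0
Sum: 6 + 8 + 2 + 1 + 1 + 3 + 2 + 1 + 1 + 0 = 25

25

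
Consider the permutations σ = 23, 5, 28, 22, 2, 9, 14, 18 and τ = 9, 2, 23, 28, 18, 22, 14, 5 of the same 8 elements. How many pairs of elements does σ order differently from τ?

15

Assign each item its position (1..8) in the first ordering, then rewrite the second ordering as that position sequence:
positions: 23→1, 5→2, 28→3, 22→4, 2→5, 9→6, 14→7, 18→8
second ordering as positions: [6, 5, 1, 3, 8, 4, 7, 2]
Discordant pairs = inversions in this position sequence.
6: 5, 1, 3, 4, 2 → 5
5: 1, 3, 4, 2 → 4
1: 0
3: 2 → 1
8: 4, 7, 2 → 3
4: 2 → 1
7: 2 → 1
2: 0
Total: 5 + 4 + 0 + 1 + 3 + 1 + 1 + 0 = 15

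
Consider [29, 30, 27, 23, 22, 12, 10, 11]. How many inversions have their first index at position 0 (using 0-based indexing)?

The element at index 0 is 29.
Elements after it: 30, 27, 23, 22, 12, 10, 11
Those smaller than 29: 27, 23, 22, 12, 10, 11

6 such elements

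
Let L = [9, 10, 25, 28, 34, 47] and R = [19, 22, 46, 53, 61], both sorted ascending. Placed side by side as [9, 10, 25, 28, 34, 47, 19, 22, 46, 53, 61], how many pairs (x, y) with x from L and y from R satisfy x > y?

There are 9 cross-inversions.

For each element r of the right run, count left-run elements greater than r:
r = 19: 25, 28, 34, 47 → 4
r = 22: 25, 28, 34, 47 → 4
r = 46: 47 → 1
r = 53: none → 0
r = 61: none → 0
Cross-inversions: 4 + 4 + 1 + 0 + 0 = 9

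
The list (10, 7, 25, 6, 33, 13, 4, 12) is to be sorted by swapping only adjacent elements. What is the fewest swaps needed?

15

Minimum adjacent swaps = number of inversions (each swap of adjacent out-of-order elements removes one inversion and no swap can remove more).
Count inversions — for each element, later elements that are smaller:
10: 7, 6, 4 → 3
7: 6, 4 → 2
25: 6, 13, 4, 12 → 4
6: 4 → 1
33: 13, 4, 12 → 3
13: 4, 12 → 2
4: none → 0
12: none → 0
Total inversions: 3 + 2 + 4 + 1 + 3 + 2 + 0 + 0 = 15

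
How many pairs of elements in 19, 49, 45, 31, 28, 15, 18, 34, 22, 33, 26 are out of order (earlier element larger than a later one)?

32 inversions

For each element, count later entries that are smaller:
19 → 15, 18 → 2
49 → 45, 31, 28, 15, 18, 34, 22, 33, 26 → 9
45 → 31, 28, 15, 18, 34, 22, 33, 26 → 8
31 → 28, 15, 18, 22, 26 → 5
28 → 15, 18, 22, 26 → 4
15 → none → 0
18 → none → 0
34 → 22, 33, 26 → 3
22 → none → 0
33 → 26 → 1
26 → none → 0
Sum: 2 + 9 + 8 + 5 + 4 + 0 + 0 + 3 + 0 + 1 + 0 = 32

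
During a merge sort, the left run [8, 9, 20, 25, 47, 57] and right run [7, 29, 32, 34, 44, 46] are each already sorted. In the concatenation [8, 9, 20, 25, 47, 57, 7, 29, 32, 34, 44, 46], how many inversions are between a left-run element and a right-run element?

For each element r of the right run, count left-run elements greater than r:
r = 7: 8, 9, 20, 25, 47, 57 → 6
r = 29: 47, 57 → 2
r = 32: 47, 57 → 2
r = 34: 47, 57 → 2
r = 44: 47, 57 → 2
r = 46: 47, 57 → 2
Cross-inversions: 6 + 2 + 2 + 2 + 2 + 2 = 16

16 cross-inversions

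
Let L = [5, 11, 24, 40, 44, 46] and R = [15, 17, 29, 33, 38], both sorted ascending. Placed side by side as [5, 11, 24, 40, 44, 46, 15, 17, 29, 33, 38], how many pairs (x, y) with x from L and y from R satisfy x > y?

Count, for every r in R, how many entries of L exceed r:
r = 15: 24, 40, 44, 46 → 4
r = 17: 24, 40, 44, 46 → 4
r = 29: 40, 44, 46 → 3
r = 33: 40, 44, 46 → 3
r = 38: 40, 44, 46 → 3
Cross-inversions: 4 + 4 + 3 + 3 + 3 = 17

17 split inversions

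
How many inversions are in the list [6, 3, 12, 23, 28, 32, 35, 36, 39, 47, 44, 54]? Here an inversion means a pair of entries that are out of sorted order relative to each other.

Element-by-element contributions:
6: 1
3: 0
12: 0
23: 0
28: 0
32: 0
35: 0
36: 0
39: 0
47: 1
44: 0
54: 0
Sum: 1 + 0 + 0 + 0 + 0 + 0 + 0 + 0 + 0 + 1 + 0 + 0 = 2

2 out-of-order pairs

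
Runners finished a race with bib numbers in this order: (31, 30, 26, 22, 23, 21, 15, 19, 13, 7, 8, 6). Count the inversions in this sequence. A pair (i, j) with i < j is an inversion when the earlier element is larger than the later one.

63

Element-by-element contributions:
31: 11
30: 10
26: 9
22: 7
23: 7
21: 6
15: 4
19: 4
13: 3
7: 1
8: 1
6: 0
Sum: 11 + 10 + 9 + 7 + 7 + 6 + 4 + 4 + 3 + 1 + 1 + 0 = 63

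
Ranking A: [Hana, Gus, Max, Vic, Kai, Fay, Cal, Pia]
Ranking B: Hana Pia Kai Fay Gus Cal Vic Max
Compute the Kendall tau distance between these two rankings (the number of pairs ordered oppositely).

Assign each item its position (1..8) in the first ordering, then rewrite the second ordering as that position sequence:
positions: Hana→1, Gus→2, Max→3, Vic→4, Kai→5, Fay→6, Cal→7, Pia→8
second ordering as positions: [1, 8, 5, 6, 2, 7, 4, 3]
Discordant pairs = inversions in this position sequence.
1: 0
8: 5, 6, 2, 7, 4, 3 → 6
5: 2, 4, 3 → 3
6: 2, 4, 3 → 3
2: 0
7: 4, 3 → 2
4: 3 → 1
3: 0
Total: 0 + 6 + 3 + 3 + 0 + 2 + 1 + 0 = 15

15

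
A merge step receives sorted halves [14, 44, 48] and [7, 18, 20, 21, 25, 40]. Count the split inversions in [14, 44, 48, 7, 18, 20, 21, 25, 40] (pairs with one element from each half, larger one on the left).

13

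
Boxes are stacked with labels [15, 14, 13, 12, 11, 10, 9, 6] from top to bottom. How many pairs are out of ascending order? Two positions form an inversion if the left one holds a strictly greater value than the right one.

28 out-of-order pairs

Count, for each position, how many later elements it exceeds:
15 → 14, 13, 12, 11, 10, 9, 6 → 7
14 → 13, 12, 11, 10, 9, 6 → 6
13 → 12, 11, 10, 9, 6 → 5
12 → 11, 10, 9, 6 → 4
11 → 10, 9, 6 → 3
10 → 9, 6 → 2
9 → 6 → 1
6 → none → 0
Sum: 7 + 6 + 5 + 4 + 3 + 2 + 1 + 0 = 28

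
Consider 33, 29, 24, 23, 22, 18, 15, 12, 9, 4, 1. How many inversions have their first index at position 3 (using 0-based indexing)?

The element at index 3 is 23.
Elements after it: 22, 18, 15, 12, 9, 4, 1
Those smaller than 23: 22, 18, 15, 12, 9, 4, 1

7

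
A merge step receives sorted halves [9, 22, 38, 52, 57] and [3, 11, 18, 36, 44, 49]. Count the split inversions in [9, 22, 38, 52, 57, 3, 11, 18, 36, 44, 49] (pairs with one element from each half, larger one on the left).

20 split inversions

For each element r of the right run, count left-run elements greater than r:
r = 3: 9, 22, 38, 52, 57 → 5
r = 11: 22, 38, 52, 57 → 4
r = 18: 22, 38, 52, 57 → 4
r = 36: 38, 52, 57 → 3
r = 44: 52, 57 → 2
r = 49: 52, 57 → 2
Cross-inversions: 5 + 4 + 4 + 3 + 2 + 2 = 20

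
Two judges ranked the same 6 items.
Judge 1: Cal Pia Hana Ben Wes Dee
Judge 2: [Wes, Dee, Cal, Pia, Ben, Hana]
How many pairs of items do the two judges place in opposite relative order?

Discordant pairs: 9

Assign each item its position (1..6) in the first ordering, then rewrite the second ordering as that position sequence:
positions: Cal→1, Pia→2, Hana→3, Ben→4, Wes→5, Dee→6
second ordering as positions: [5, 6, 1, 2, 4, 3]
Discordant pairs = inversions in this position sequence.
5: 1, 2, 4, 3 → 4
6: 1, 2, 4, 3 → 4
1: 0
2: 0
4: 3 → 1
3: 0
Total: 4 + 4 + 0 + 0 + 1 + 0 = 9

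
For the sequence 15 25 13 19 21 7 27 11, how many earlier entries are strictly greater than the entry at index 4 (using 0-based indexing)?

The element at index 4 is 21.
Elements before it: 15, 25, 13, 19
Those larger than 21: 25

1 such element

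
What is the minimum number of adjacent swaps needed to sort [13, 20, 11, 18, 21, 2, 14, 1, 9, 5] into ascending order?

Minimum adjacent swaps = number of inversions (each swap of adjacent out-of-order elements removes one inversion and no swap can remove more).
Count inversions — for each element, later elements that are smaller:
13: 11, 2, 1, 9, 5 → 5
20: 11, 18, 2, 14, 1, 9, 5 → 7
11: 2, 1, 9, 5 → 4
18: 2, 14, 1, 9, 5 → 5
21: 2, 14, 1, 9, 5 → 5
2: 1 → 1
14: 1, 9, 5 → 3
1: none → 0
9: 5 → 1
5: none → 0
Total inversions: 5 + 7 + 4 + 5 + 5 + 1 + 3 + 0 + 1 + 0 = 31

Adjacent swaps: 31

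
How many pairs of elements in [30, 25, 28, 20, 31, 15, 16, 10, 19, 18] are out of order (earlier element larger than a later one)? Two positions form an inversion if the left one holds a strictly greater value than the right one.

Inversions: 33

Element-by-element contributions:
30 → 25, 28, 20, 15, 16, 10, 19, 18 → 8
25 → 20, 15, 16, 10, 19, 18 → 6
28 → 20, 15, 16, 10, 19, 18 → 6
20 → 15, 16, 10, 19, 18 → 5
31 → 15, 16, 10, 19, 18 → 5
15 → 10 → 1
16 → 10 → 1
10 → none → 0
19 → 18 → 1
18 → none → 0
Sum: 8 + 6 + 6 + 5 + 5 + 1 + 1 + 0 + 1 + 0 = 33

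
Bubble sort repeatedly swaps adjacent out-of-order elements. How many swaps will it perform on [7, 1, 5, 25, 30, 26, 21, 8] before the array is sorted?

Each adjacent swap fixes exactly one inversion, so the minimum swap count equals the number of inversions.
Count inversions — for each element, later elements that are smaller:
7: 1, 5 → 2
1: none → 0
5: none → 0
25: 21, 8 → 2
30: 26, 21, 8 → 3
26: 21, 8 → 2
21: 8 → 1
8: none → 0
Total inversions: 2 + 0 + 0 + 2 + 3 + 2 + 1 + 0 = 10

10 adjacent swaps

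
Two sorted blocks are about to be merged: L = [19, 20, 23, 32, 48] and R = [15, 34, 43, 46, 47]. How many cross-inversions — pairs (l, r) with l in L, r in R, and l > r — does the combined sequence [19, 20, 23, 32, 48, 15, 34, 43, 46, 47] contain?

Take each right-half value and tally the left-half values above it:
r = 15: 19, 20, 23, 32, 48 → 5
r = 34: 48 → 1
r = 43: 48 → 1
r = 46: 48 → 1
r = 47: 48 → 1
Cross-inversions: 5 + 1 + 1 + 1 + 1 = 9

9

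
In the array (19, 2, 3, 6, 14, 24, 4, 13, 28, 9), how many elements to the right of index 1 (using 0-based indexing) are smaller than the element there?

The element at index 1 is 2.
Elements after it: 3, 6, 14, 24, 4, 13, 28, 9
None of them are smaller than 2.

0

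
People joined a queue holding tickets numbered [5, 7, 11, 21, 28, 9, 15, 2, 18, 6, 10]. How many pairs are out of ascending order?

Element-by-element contributions:
5 → 2 → 1
7 → 2, 6 → 2
11 → 9, 2, 6, 10 → 4
21 → 9, 15, 2, 18, 6, 10 → 6
28 → 9, 15, 2, 18, 6, 10 → 6
9 → 2, 6 → 2
15 → 2, 6, 10 → 3
2 → none → 0
18 → 6, 10 → 2
6 → none → 0
10 → none → 0
Sum: 1 + 2 + 4 + 6 + 6 + 2 + 3 + 0 + 2 + 0 + 0 = 26

26 inversions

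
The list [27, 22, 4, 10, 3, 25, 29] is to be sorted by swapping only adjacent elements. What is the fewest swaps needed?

The minimum number of adjacent swaps to sort an array equals its inversion count, since every such swap removes exactly one inversion.
Count inversions — for each element, later elements that are smaller:
27: 22, 4, 10, 3, 25 → 5
22: 4, 10, 3 → 3
4: 3 → 1
10: 3 → 1
3: none → 0
25: none → 0
29: none → 0
Total inversions: 5 + 3 + 1 + 1 + 0 + 0 + 0 = 10

There are 10 swaps.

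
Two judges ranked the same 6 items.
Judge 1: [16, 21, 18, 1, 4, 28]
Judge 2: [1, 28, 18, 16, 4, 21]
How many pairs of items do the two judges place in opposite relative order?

10

Assign each item its position (1..6) in the first ordering, then rewrite the second ordering as that position sequence:
positions: 16→1, 21→2, 18→3, 1→4, 4→5, 28→6
second ordering as positions: [4, 6, 3, 1, 5, 2]
Discordant pairs = inversions in this position sequence.
4: 3, 1, 2 → 3
6: 3, 1, 5, 2 → 4
3: 1, 2 → 2
1: 0
5: 2 → 1
2: 0
Total: 3 + 4 + 2 + 0 + 1 + 0 = 10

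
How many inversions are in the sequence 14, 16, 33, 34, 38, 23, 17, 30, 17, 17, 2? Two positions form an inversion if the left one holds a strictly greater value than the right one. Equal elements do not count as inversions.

30 inversions

For each element, count later entries that are smaller:
14 → 2 → 1
16 → 2 → 1
33 → 23, 17, 30, 17, 17, 2 → 6
34 → 23, 17, 30, 17, 17, 2 → 6
38 → 23, 17, 30, 17, 17, 2 → 6
23 → 17, 17, 17, 2 → 4
17 → 2 → 1
30 → 17, 17, 2 → 3
17 → 2 → 1
17 → 2 → 1
2 → none → 0
Sum: 1 + 1 + 6 + 6 + 6 + 4 + 1 + 3 + 1 + 1 + 0 = 30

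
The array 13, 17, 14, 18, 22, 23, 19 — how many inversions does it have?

Count, for each position, how many later elements it exceeds:
13: 0
17: 1
14: 0
18: 0
22: 1
23: 1
19: 0
Sum: 0 + 1 + 0 + 0 + 1 + 1 + 0 = 3

3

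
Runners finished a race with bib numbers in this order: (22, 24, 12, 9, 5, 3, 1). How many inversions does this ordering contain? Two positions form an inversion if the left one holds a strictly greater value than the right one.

Count, for each position, how many later elements it exceeds:
22 → 12, 9, 5, 3, 1 → 5
24 → 12, 9, 5, 3, 1 → 5
12 → 9, 5, 3, 1 → 4
9 → 5, 3, 1 → 3
5 → 3, 1 → 2
3 → 1 → 1
1 → none → 0
Sum: 5 + 5 + 4 + 3 + 2 + 1 + 0 = 20

20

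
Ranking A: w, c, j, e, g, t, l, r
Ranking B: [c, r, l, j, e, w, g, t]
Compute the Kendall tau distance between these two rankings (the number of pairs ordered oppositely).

There are 14 discordant pairs.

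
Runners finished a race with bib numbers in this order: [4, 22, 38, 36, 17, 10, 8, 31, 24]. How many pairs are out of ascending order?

18 out-of-order pairs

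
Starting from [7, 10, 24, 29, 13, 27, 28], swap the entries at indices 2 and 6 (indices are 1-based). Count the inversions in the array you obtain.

9 inversions

Positions 2 and 6 hold 10 and 27; after swapping, the array is [7, 27, 24, 29, 13, 10, 28].
Sweep left to right; for each value list the smaller values that follow it:
7 → none → 0
27 → 24, 13, 10 → 3
24 → 13, 10 → 2
29 → 13, 10, 28 → 3
13 → 10 → 1
10 → none → 0
28 → none → 0
Sum: 0 + 3 + 2 + 3 + 1 + 0 + 0 = 9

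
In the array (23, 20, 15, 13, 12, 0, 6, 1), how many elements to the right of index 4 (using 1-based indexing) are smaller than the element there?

The element at index 4 is 13.
Elements after it: 12, 0, 6, 1
Those smaller than 13: 12, 0, 6, 1

4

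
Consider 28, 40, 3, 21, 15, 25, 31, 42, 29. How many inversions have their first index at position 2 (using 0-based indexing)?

The element at index 2 is 3.
Elements after it: 21, 15, 25, 31, 42, 29
None of them are smaller than 3.

0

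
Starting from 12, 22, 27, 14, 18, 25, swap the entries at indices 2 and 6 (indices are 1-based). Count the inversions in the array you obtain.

6 inversions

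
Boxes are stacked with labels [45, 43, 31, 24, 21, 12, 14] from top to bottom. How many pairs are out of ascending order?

20 inversions

Sweep left to right; for each value list the smaller values that follow it:
45: 6
43: 5
31: 4
24: 3
21: 2
12: 0
14: 0
Sum: 6 + 5 + 4 + 3 + 2 + 0 + 0 = 20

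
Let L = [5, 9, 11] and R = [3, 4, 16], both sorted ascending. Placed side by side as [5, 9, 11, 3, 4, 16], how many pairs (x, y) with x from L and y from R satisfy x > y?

For each element r of the right run, count left-run elements greater than r:
r = 3: 5, 9, 11 → 3
r = 4: 5, 9, 11 → 3
r = 16: none → 0
Cross-inversions: 3 + 3 + 0 = 6

6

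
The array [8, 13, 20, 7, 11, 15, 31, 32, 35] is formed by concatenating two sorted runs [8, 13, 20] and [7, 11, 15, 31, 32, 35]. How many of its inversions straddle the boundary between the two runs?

Cross-inversions: 6

Count, for every r in R, how many entries of L exceed r:
r = 7: 8, 13, 20 → 3
r = 11: 13, 20 → 2
r = 15: 20 → 1
r = 31: none → 0
r = 32: none → 0
r = 35: none → 0
Cross-inversions: 3 + 2 + 1 + 0 + 0 + 0 = 6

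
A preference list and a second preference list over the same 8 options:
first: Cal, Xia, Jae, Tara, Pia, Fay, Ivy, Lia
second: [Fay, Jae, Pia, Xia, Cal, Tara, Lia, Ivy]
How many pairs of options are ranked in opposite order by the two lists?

Assign each item its position (1..8) in the first ordering, then rewrite the second ordering as that position sequence:
positions: Cal→1, Xia→2, Jae→3, Tara→4, Pia→5, Fay→6, Ivy→7, Lia→8
second ordering as positions: [6, 3, 5, 2, 1, 4, 8, 7]
Discordant pairs = inversions in this position sequence.
6: 3, 5, 2, 1, 4 → 5
3: 2, 1 → 2
5: 2, 1, 4 → 3
2: 1 → 1
1: 0
4: 0
8: 7 → 1
7: 0
Total: 5 + 2 + 3 + 1 + 0 + 0 + 1 + 0 = 12

12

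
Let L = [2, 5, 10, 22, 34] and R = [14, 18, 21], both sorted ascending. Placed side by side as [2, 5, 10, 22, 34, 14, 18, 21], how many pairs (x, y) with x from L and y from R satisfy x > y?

6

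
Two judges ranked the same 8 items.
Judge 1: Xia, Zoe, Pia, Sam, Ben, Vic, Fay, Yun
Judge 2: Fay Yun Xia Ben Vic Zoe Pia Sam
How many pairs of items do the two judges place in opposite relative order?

18

Assign each item its position (1..8) in the first ordering, then rewrite the second ordering as that position sequence:
positions: Xia→1, Zoe→2, Pia→3, Sam→4, Ben→5, Vic→6, Fay→7, Yun→8
second ordering as positions: [7, 8, 1, 5, 6, 2, 3, 4]
Discordant pairs = inversions in this position sequence.
7: 1, 5, 6, 2, 3, 4 → 6
8: 1, 5, 6, 2, 3, 4 → 6
1: 0
5: 2, 3, 4 → 3
6: 2, 3, 4 → 3
2: 0
3: 0
4: 0
Total: 6 + 6 + 0 + 3 + 3 + 0 + 0 + 0 = 18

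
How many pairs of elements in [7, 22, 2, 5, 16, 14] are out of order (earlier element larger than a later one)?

Sweep left to right; for each value list the smaller values that follow it:
7: 2
22: 4
2: 0
5: 0
16: 1
14: 0
Sum: 2 + 4 + 0 + 0 + 1 + 0 = 7

7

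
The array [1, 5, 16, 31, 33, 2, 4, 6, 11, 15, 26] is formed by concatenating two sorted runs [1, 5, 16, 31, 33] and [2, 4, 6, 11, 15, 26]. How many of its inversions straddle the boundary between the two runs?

19 cross-inversions

Take each right-half value and tally the left-half values above it:
r = 2: 5, 16, 31, 33 → 4
r = 4: 5, 16, 31, 33 → 4
r = 6: 16, 31, 33 → 3
r = 11: 16, 31, 33 → 3
r = 15: 16, 31, 33 → 3
r = 26: 31, 33 → 2
Cross-inversions: 4 + 4 + 3 + 3 + 3 + 2 = 19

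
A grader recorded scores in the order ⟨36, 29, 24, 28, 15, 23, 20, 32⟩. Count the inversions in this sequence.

Sweep left to right; for each value list the smaller values that follow it:
36: 7
29: 5
24: 3
28: 3
15: 0
23: 1
20: 0
32: 0
Sum: 7 + 5 + 3 + 3 + 0 + 1 + 0 + 0 = 19

19 out-of-order pairs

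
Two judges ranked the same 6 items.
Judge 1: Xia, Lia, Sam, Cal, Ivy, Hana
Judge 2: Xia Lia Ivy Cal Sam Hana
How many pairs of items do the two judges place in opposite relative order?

Assign each item its position (1..6) in the first ordering, then rewrite the second ordering as that position sequence:
positions: Xia→1, Lia→2, Sam→3, Cal→4, Ivy→5, Hana→6
second ordering as positions: [1, 2, 5, 4, 3, 6]
Discordant pairs = inversions in this position sequence.
1: 0
2: 0
5: 4, 3 → 2
4: 3 → 1
3: 0
6: 0
Total: 0 + 0 + 2 + 1 + 0 + 0 = 3

3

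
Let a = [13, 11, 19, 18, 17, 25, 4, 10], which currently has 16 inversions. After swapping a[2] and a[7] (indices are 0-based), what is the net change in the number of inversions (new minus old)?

-5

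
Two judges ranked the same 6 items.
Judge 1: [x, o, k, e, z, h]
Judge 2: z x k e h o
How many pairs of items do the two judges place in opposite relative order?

7 discordant pairs

Assign each item its position (1..6) in the first ordering, then rewrite the second ordering as that position sequence:
positions: x→1, o→2, k→3, e→4, z→5, h→6
second ordering as positions: [5, 1, 3, 4, 6, 2]
Discordant pairs = inversions in this position sequence.
5: 1, 3, 4, 2 → 4
1: 0
3: 2 → 1
4: 2 → 1
6: 2 → 1
2: 0
Total: 4 + 0 + 1 + 1 + 1 + 0 = 7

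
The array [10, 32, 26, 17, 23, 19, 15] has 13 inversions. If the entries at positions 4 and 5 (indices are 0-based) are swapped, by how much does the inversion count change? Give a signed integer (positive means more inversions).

Positions 4 and 5 hold 23 and 19; after swapping, the array is [10, 32, 26, 17, 19, 23, 15].
For each element, count later entries that are smaller:
10 → none → 0
32 → 26, 17, 19, 23, 15 → 5
26 → 17, 19, 23, 15 → 4
17 → 15 → 1
19 → 15 → 1
23 → 15 → 1
15 → none → 0
Sum: 0 + 5 + 4 + 1 + 1 + 1 + 0 = 12
Change: 12 − 13 = -1

-1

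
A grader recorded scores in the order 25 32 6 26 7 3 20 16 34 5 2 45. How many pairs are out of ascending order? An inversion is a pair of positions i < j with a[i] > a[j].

Element-by-element contributions:
25 → 6, 7, 3, 20, 16, 5, 2 → 7
32 → 6, 26, 7, 3, 20, 16, 5, 2 → 8
6 → 3, 5, 2 → 3
26 → 7, 3, 20, 16, 5, 2 → 6
7 → 3, 5, 2 → 3
3 → 2 → 1
20 → 16, 5, 2 → 3
16 → 5, 2 → 2
34 → 5, 2 → 2
5 → 2 → 1
2 → none → 0
45 → none → 0
Sum: 7 + 8 + 3 + 6 + 3 + 1 + 3 + 2 + 2 + 1 + 0 + 0 = 36

36 inversions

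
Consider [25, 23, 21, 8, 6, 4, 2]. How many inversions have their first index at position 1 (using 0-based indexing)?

5

The element at index 1 is 23.
Elements after it: 21, 8, 6, 4, 2
Those smaller than 23: 21, 8, 6, 4, 2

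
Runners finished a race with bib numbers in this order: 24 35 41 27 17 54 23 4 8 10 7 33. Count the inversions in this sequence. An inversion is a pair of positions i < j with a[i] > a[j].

Sweep left to right; for each value list the smaller values that follow it:
24 → 17, 23, 4, 8, 10, 7 → 6
35 → 27, 17, 23, 4, 8, 10, 7, 33 → 8
41 → 27, 17, 23, 4, 8, 10, 7, 33 → 8
27 → 17, 23, 4, 8, 10, 7 → 6
17 → 4, 8, 10, 7 → 4
54 → 23, 4, 8, 10, 7, 33 → 6
23 → 4, 8, 10, 7 → 4
4 → none → 0
8 → 7 → 1
10 → 7 → 1
7 → none → 0
33 → none → 0
Sum: 6 + 8 + 8 + 6 + 4 + 6 + 4 + 0 + 1 + 1 + 0 + 0 = 44

44 inversions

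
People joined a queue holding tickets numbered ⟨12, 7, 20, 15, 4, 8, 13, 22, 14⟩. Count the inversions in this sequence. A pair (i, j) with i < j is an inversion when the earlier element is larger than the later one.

Sweep left to right; for each value list the smaller values that follow it:
12: 3
7: 1
20: 5
15: 4
4: 0
8: 0
13: 0
22: 1
14: 0
Sum: 3 + 1 + 5 + 4 + 0 + 0 + 0 + 1 + 0 = 14

There are 14 out-of-order pairs.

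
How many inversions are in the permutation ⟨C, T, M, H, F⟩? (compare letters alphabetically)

Listing every pair i<j with a[i]>a[j] (using 0-based positions):
(1,2): T > M
(1,3): T > H
(1,4): T > F
(2,3): M > H
(2,4): M > F
(3,4): H > F
That's 6 pairs.

There are 6 out-of-order pairs.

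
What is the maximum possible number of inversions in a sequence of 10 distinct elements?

A reversed (strictly descending) arrangement makes every pair an inversion, giving C(10, 2) inversions.
C(10, 2) = 10·9/2 = 45

There are 45 inversions.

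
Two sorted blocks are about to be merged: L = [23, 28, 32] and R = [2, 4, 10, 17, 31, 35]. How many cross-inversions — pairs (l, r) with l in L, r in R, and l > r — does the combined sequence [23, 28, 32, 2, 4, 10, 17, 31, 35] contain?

Take each right-half value and tally the left-half values above it:
r = 2: 23, 28, 32 → 3
r = 4: 23, 28, 32 → 3
r = 10: 23, 28, 32 → 3
r = 17: 23, 28, 32 → 3
r = 31: 32 → 1
r = 35: none → 0
Cross-inversions: 3 + 3 + 3 + 3 + 1 + 0 = 13

13 split inversions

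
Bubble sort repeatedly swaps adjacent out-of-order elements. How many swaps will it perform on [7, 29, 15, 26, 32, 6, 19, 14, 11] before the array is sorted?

21 swaps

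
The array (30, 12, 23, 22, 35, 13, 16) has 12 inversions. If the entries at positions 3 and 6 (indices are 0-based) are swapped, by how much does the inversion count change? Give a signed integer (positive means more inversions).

-1

Positions 3 and 6 hold 22 and 16; after swapping, the array is [30, 12, 23, 16, 35, 13, 22].
For each element, count later entries that are smaller:
30 → 12, 23, 16, 13, 22 → 5
12 → none → 0
23 → 16, 13, 22 → 3
16 → 13 → 1
35 → 13, 22 → 2
13 → none → 0
22 → none → 0
Sum: 5 + 0 + 3 + 1 + 2 + 0 + 0 = 11
Change: 11 − 12 = -1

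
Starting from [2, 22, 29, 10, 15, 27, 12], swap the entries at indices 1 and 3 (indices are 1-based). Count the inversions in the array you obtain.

There are 12 inversions.

Positions 1 and 3 hold 2 and 29; after swapping, the array is [29, 22, 2, 10, 15, 27, 12].
Count, for each position, how many later elements it exceeds:
29 → 22, 2, 10, 15, 27, 12 → 6
22 → 2, 10, 15, 12 → 4
2 → none → 0
10 → none → 0
15 → 12 → 1
27 → 12 → 1
12 → none → 0
Sum: 6 + 4 + 0 + 0 + 1 + 1 + 0 = 12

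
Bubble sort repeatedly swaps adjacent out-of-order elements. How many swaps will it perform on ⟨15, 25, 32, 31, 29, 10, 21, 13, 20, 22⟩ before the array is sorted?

There are 27 adjacent swaps.

Minimum adjacent swaps = number of inversions (each swap of adjacent out-of-order elements removes one inversion and no swap can remove more).
Count inversions — for each element, later elements that are smaller:
15: 10, 13 → 2
25: 10, 21, 13, 20, 22 → 5
32: 31, 29, 10, 21, 13, 20, 22 → 7
31: 29, 10, 21, 13, 20, 22 → 6
29: 10, 21, 13, 20, 22 → 5
10: none → 0
21: 13, 20 → 2
13: none → 0
20: none → 0
22: none → 0
Total inversions: 2 + 5 + 7 + 6 + 5 + 0 + 2 + 0 + 0 + 0 = 27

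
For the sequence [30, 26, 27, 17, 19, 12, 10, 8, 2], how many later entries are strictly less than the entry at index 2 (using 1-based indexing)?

The element at index 2 is 26.
Elements after it: 27, 17, 19, 12, 10, 8, 2
Those smaller than 26: 17, 19, 12, 10, 8, 2

6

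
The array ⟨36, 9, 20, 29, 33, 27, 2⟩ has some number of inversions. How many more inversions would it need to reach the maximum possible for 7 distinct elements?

Maximum inversions for 7 distinct elements is C(7, 2) = 7·6/2 = 21.
Current inversions — for each element, count later smaller elements:
36: 6
9: 1
20: 1
29: 2
33: 2
27: 1
2: 0
Current total: 6 + 1 + 1 + 2 + 2 + 1 + 0 = 13
Shortfall: 21 − 13 = 8

8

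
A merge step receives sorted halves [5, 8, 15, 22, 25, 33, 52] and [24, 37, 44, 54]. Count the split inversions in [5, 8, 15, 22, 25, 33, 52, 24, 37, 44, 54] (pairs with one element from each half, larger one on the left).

Take each right-half value and tally the left-half values above it:
r = 24: 25, 33, 52 → 3
r = 37: 52 → 1
r = 44: 52 → 1
r = 54: none → 0
Cross-inversions: 3 + 1 + 1 + 0 = 5

5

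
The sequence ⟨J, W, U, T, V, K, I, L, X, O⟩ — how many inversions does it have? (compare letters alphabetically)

23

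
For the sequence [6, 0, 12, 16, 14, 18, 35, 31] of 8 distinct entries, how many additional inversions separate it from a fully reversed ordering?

Maximum inversions for 8 distinct elements is C(8, 2) = 8·7/2 = 28.
Current inversions — for each element, count later smaller elements:
6: 1
0: 0
12: 0
16: 1
14: 0
18: 0
35: 1
31: 0
Current total: 1 + 0 + 0 + 1 + 0 + 0 + 1 + 0 = 3
Shortfall: 28 − 3 = 25

25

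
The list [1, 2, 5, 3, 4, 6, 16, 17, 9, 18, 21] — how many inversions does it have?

Sweep left to right; for each value list the smaller values that follow it:
1 → none → 0
2 → none → 0
5 → 3, 4 → 2
3 → none → 0
4 → none → 0
6 → none → 0
16 → 9 → 1
17 → 9 → 1
9 → none → 0
18 → none → 0
21 → none → 0
Sum: 0 + 0 + 2 + 0 + 0 + 0 + 1 + 1 + 0 + 0 + 0 = 4

4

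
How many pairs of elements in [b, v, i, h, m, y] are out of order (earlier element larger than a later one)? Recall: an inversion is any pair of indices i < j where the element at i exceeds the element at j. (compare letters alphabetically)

For each element, count later entries that are smaller:
b → none → 0
v → i, h, m → 3
i → h → 1
h → none → 0
m → none → 0
y → none → 0
Sum: 0 + 3 + 1 + 0 + 0 + 0 = 4

4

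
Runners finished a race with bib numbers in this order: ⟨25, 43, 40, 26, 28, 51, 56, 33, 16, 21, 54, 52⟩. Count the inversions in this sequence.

Count, for each position, how many later elements it exceeds:
25: 2
43: 6
40: 5
26: 2
28: 2
51: 3
56: 5
33: 2
16: 0
21: 0
54: 1
52: 0
Sum: 2 + 6 + 5 + 2 + 2 + 3 + 5 + 2 + 0 + 0 + 1 + 0 = 28

28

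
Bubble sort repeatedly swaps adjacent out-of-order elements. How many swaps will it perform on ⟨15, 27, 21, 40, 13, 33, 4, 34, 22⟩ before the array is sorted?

17

Minimum adjacent swaps = number of inversions (each swap of adjacent out-of-order elements removes one inversion and no swap can remove more).
Count inversions — for each element, later elements that are smaller:
15: 13, 4 → 2
27: 21, 13, 4, 22 → 4
21: 13, 4 → 2
40: 13, 33, 4, 34, 22 → 5
13: 4 → 1
33: 4, 22 → 2
4: none → 0
34: 22 → 1
22: none → 0
Total inversions: 2 + 4 + 2 + 5 + 1 + 2 + 0 + 1 + 0 = 17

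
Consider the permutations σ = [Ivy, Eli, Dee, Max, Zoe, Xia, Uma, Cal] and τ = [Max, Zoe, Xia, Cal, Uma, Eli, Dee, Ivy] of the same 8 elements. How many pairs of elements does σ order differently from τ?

18

Assign each item its position (1..8) in the first ordering, then rewrite the second ordering as that position sequence:
positions: Ivy→1, Eli→2, Dee→3, Max→4, Zoe→5, Xia→6, Uma→7, Cal→8
second ordering as positions: [4, 5, 6, 8, 7, 2, 3, 1]
Discordant pairs = inversions in this position sequence.
4: 2, 3, 1 → 3
5: 2, 3, 1 → 3
6: 2, 3, 1 → 3
8: 7, 2, 3, 1 → 4
7: 2, 3, 1 → 3
2: 1 → 1
3: 1 → 1
1: 0
Total: 3 + 3 + 3 + 4 + 3 + 1 + 1 + 0 = 18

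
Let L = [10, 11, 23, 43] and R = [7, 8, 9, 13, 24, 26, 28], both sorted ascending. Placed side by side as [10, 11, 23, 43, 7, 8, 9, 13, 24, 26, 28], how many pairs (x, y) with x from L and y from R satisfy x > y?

There are 17 cross-inversions.

Count, for every r in R, how many entries of L exceed r:
r = 7: 10, 11, 23, 43 → 4
r = 8: 10, 11, 23, 43 → 4
r = 9: 10, 11, 23, 43 → 4
r = 13: 23, 43 → 2
r = 24: 43 → 1
r = 26: 43 → 1
r = 28: 43 → 1
Cross-inversions: 4 + 4 + 4 + 2 + 1 + 1 + 1 = 17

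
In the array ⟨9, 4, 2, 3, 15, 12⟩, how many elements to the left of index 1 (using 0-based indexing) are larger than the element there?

The element at index 1 is 4.
Elements before it: 9
Those larger than 4: 9

1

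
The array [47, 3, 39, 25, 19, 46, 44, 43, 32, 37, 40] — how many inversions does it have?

Sweep left to right; for each value list the smaller values that follow it:
47: 10
3: 0
39: 4
25: 1
19: 0
46: 5
44: 4
43: 3
32: 0
37: 0
40: 0
Sum: 10 + 0 + 4 + 1 + 0 + 5 + 4 + 3 + 0 + 0 + 0 = 27

27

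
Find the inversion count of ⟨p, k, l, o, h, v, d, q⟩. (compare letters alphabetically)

14

Sweep left to right; for each value list the smaller values that follow it:
p → k, l, o, h, d → 5
k → h, d → 2
l → h, d → 2
o → h, d → 2
h → d → 1
v → d, q → 2
d → none → 0
q → none → 0
Sum: 5 + 2 + 2 + 2 + 1 + 2 + 0 + 0 = 14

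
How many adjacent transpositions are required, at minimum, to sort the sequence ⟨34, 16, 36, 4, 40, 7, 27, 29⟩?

Adjacent swaps: 14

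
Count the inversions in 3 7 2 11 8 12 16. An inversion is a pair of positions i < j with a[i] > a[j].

3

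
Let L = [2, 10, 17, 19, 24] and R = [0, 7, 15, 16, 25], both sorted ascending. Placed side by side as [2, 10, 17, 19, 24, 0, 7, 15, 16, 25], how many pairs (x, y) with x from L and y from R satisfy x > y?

15 cross-inversions

Count, for every r in R, how many entries of L exceed r:
r = 0: 2, 10, 17, 19, 24 → 5
r = 7: 10, 17, 19, 24 → 4
r = 15: 17, 19, 24 → 3
r = 16: 17, 19, 24 → 3
r = 25: none → 0
Cross-inversions: 5 + 4 + 3 + 3 + 0 = 15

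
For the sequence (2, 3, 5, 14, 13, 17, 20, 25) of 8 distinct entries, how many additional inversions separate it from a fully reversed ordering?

27 inversions short

Maximum inversions for 8 distinct elements is C(8, 2) = 8·7/2 = 28.
Current inversions — for each element, count later smaller elements:
2: 0
3: 0
5: 0
14: 1
13: 0
17: 0
20: 0
25: 0
Current total: 0 + 0 + 0 + 1 + 0 + 0 + 0 + 0 = 1
Shortfall: 28 − 1 = 27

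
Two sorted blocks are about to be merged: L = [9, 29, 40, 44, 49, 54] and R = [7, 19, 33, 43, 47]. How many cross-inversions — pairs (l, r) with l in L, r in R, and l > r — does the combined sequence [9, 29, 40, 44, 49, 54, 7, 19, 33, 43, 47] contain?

20

Take each right-half value and tally the left-half values above it:
r = 7: 9, 29, 40, 44, 49, 54 → 6
r = 19: 29, 40, 44, 49, 54 → 5
r = 33: 40, 44, 49, 54 → 4
r = 43: 44, 49, 54 → 3
r = 47: 49, 54 → 2
Cross-inversions: 6 + 5 + 4 + 3 + 2 = 20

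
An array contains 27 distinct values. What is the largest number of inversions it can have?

The maximum occurs when the array is in strictly decreasing order: every one of the C(27, 2) pairs is inverted.
C(27, 2) = 27·26/2 = 351

There are 351 inversions.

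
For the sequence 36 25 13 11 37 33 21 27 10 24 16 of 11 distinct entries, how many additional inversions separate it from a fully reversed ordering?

Maximum inversions for 11 distinct elements is C(11, 2) = 11·10/2 = 55.
Current inversions — for each element, count later smaller elements:
36: 9
25: 6
13: 2
11: 1
37: 6
33: 5
21: 2
27: 3
10: 0
24: 1
16: 0
Current total: 9 + 6 + 2 + 1 + 6 + 5 + 2 + 3 + 0 + 1 + 0 = 35
Shortfall: 55 − 35 = 20

20 inversions short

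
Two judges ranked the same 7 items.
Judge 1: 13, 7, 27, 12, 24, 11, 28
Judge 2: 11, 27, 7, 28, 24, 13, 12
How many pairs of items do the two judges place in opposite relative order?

13

Assign each item its position (1..7) in the first ordering, then rewrite the second ordering as that position sequence:
positions: 13→1, 7→2, 27→3, 12→4, 24→5, 11→6, 28→7
second ordering as positions: [6, 3, 2, 7, 5, 1, 4]
Discordant pairs = inversions in this position sequence.
6: 3, 2, 5, 1, 4 → 5
3: 2, 1 → 2
2: 1 → 1
7: 5, 1, 4 → 3
5: 1, 4 → 2
1: 0
4: 0
Total: 5 + 2 + 1 + 3 + 2 + 0 + 0 = 13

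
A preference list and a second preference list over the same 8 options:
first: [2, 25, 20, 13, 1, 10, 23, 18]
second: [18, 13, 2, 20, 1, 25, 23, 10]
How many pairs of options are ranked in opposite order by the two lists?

13 pairs

Assign each item its position (1..8) in the first ordering, then rewrite the second ordering as that position sequence:
positions: 2→1, 25→2, 20→3, 13→4, 1→5, 10→6, 23→7, 18→8
second ordering as positions: [8, 4, 1, 3, 5, 2, 7, 6]
Discordant pairs = inversions in this position sequence.
8: 4, 1, 3, 5, 2, 7, 6 → 7
4: 1, 3, 2 → 3
1: 0
3: 2 → 1
5: 2 → 1
2: 0
7: 6 → 1
6: 0
Total: 7 + 3 + 0 + 1 + 1 + 0 + 1 + 0 = 13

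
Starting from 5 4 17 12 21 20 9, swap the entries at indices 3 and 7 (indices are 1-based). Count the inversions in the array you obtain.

Positions 3 and 7 hold 17 and 9; after swapping, the array is [5, 4, 9, 12, 21, 20, 17].
Element-by-element contributions:
5 → 4 → 1
4 → none → 0
9 → none → 0
12 → none → 0
21 → 20, 17 → 2
20 → 17 → 1
17 → none → 0
Sum: 1 + 0 + 0 + 0 + 2 + 1 + 0 = 4

4 inversions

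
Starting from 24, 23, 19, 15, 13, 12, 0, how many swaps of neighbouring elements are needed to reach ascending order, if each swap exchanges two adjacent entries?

21 swaps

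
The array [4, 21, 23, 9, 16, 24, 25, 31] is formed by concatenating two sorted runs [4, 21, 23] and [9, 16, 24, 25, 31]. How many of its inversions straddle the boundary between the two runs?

4 split inversions

Take each right-half value and tally the left-half values above it:
r = 9: 21, 23 → 2
r = 16: 21, 23 → 2
r = 24: none → 0
r = 25: none → 0
r = 31: none → 0
Cross-inversions: 2 + 2 + 0 + 0 + 0 = 4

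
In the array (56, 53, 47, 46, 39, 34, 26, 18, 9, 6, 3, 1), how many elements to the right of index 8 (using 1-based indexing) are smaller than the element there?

4 such elements

The element at index 8 is 18.
Elements after it: 9, 6, 3, 1
Those smaller than 18: 9, 6, 3, 1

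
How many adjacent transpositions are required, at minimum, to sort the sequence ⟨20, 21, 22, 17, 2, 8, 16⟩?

Minimum adjacent swaps = number of inversions (each swap of adjacent out-of-order elements removes one inversion and no swap can remove more).
Count inversions — for each element, later elements that are smaller:
20: 17, 2, 8, 16 → 4
21: 17, 2, 8, 16 → 4
22: 17, 2, 8, 16 → 4
17: 2, 8, 16 → 3
2: none → 0
8: none → 0
16: none → 0
Total inversions: 4 + 4 + 4 + 3 + 0 + 0 + 0 = 15

15 swaps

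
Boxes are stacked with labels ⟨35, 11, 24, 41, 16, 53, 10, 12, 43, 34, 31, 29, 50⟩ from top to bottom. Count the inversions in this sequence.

For each element, count later entries that are smaller:
35: 8
11: 1
24: 3
41: 6
16: 2
53: 7
10: 0
12: 0
43: 3
34: 2
31: 1
29: 0
50: 0
Sum: 8 + 1 + 3 + 6 + 2 + 7 + 0 + 0 + 3 + 2 + 1 + 0 + 0 = 33

33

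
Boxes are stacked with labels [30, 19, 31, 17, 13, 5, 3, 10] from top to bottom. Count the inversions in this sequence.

24

Count, for each position, how many later elements it exceeds:
30 → 19, 17, 13, 5, 3, 10 → 6
19 → 17, 13, 5, 3, 10 → 5
31 → 17, 13, 5, 3, 10 → 5
17 → 13, 5, 3, 10 → 4
13 → 5, 3, 10 → 3
5 → 3 → 1
3 → none → 0
10 → none → 0
Sum: 6 + 5 + 5 + 4 + 3 + 1 + 0 + 0 = 24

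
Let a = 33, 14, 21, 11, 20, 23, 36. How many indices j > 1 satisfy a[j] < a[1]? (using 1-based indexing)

The element at index 1 is 33.
Elements after it: 14, 21, 11, 20, 23, 36
Those smaller than 33: 14, 21, 11, 20, 23

5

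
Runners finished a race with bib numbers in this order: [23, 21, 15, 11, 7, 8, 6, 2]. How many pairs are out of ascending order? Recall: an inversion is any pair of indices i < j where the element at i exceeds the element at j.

Element-by-element contributions:
23: 7
21: 6
15: 5
11: 4
7: 2
8: 2
6: 1
2: 0
Sum: 7 + 6 + 5 + 4 + 2 + 2 + 1 + 0 = 27

27 out-of-order pairs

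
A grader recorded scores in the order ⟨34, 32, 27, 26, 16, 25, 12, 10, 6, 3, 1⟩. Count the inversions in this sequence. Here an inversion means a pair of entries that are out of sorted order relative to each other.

Count, for each position, how many later elements it exceeds:
34 → 32, 27, 26, 16, 25, 12, 10, 6, 3, 1 → 10
32 → 27, 26, 16, 25, 12, 10, 6, 3, 1 → 9
27 → 26, 16, 25, 12, 10, 6, 3, 1 → 8
26 → 16, 25, 12, 10, 6, 3, 1 → 7
16 → 12, 10, 6, 3, 1 → 5
25 → 12, 10, 6, 3, 1 → 5
12 → 10, 6, 3, 1 → 4
10 → 6, 3, 1 → 3
6 → 3, 1 → 2
3 → 1 → 1
1 → none → 0
Sum: 10 + 9 + 8 + 7 + 5 + 5 + 4 + 3 + 2 + 1 + 0 = 54

54 inversions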